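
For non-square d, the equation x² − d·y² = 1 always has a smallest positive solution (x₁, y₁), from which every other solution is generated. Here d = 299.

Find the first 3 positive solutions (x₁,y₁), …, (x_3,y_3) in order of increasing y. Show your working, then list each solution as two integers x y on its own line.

[17; 3,2,3,34] for √299; ℓ=4 ⇒ convergent index 3
k=0  a_k=17  p_k/q_k = 17/1
k=1  a_k=3  p_k/q_k = 52/3
k=2  a_k=2  p_k/q_k = 121/7
k=3  a_k=3  p_k/q_k = 415/24
(x₁, y₁) = (415, 24);  415² − 299·24² = 1 ✓
k=2:  x_2 = 415·415+299·24·24 = 344449,  y_2 = 415·24+24·415 = 19920
k=3:  x_3 = 415·344449+299·24·19920 = 285892255,  y_3 = 415·19920+24·344449 = 16533576

415 24
344449 19920
285892255 16533576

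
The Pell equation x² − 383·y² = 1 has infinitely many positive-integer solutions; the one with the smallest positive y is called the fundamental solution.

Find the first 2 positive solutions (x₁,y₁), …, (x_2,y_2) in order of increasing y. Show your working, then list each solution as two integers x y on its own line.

18768 959
704475647 35997024

√383 = [19; 1,1,3,19,3,1,1,38, …], period ℓ=8 (even) → k=7
i=0: a=19 ⇒ p=19, q=1
i=1: a=1 ⇒ p=20, q=1
i=2: a=1 ⇒ p=39, q=2
…
i=4: a=19 ⇒ p=2642, q=135
i=5: a=3 ⇒ p=8063, q=412
i=6: a=1 ⇒ p=10705, q=547
i=7: a=1 ⇒ p=18768, q=959
→ (18768, 959).  Check: 18768²=352237824, 383·959²=352237823, difference 1.
(x_2, y_2) = (18768·18768 + 383·959·959, 18768·959 + 959·18768) = (704475647, 35997024)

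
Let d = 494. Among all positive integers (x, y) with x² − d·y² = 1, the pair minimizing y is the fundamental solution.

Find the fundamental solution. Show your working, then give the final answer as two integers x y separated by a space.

√494 = [22; 4,2,2,1,2,1,2,2,4,44, …], period ℓ=10 (even) → k=9
step 0: (22, 1)  from 22·(1,0) + (0,1)
…
step 2: (200, 9)  from 2·(89,4) + (22,1)
…
step 5: (1867, 84)  from 2·(689,31) + (489,22)
…
step 7: (6979, 314)  from 2·(2556,115) + (1867,84)
step 8: (16514, 743)  from 2·(6979,314) + (2556,115)
step 9: (73035, 3286)  from 4·(16514,743) + (6979,314)
→ (73035, 3286).  Check: 73035²=5334111225, 494·3286²=5334111224, difference 1.

73035 3286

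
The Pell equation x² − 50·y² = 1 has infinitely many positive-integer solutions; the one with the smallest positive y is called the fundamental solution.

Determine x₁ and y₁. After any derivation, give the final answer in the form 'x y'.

99 14

d=50: √d = [7; 14] (ℓ=1, odd), read p_1/q_1
step 0: (7, 1)  from 7·(1,0) + (0,1)
step 1: (99, 14)  from 14·(7,1) + (1,0)
→ (99, 14).  Check: 99²=9801, 50·14²=9800, difference 1.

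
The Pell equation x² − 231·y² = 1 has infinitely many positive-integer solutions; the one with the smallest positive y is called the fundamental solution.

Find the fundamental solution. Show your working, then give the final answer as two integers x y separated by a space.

76 5

√231 → a₀=15, period (5,30); ℓ=2 even so k=1
i=0: a=15 ⇒ p=15, q=1
i=1: a=5 ⇒ p=76, q=5
(x₁, y₁) = (76, 5);  76² − 231·5² = 1 ✓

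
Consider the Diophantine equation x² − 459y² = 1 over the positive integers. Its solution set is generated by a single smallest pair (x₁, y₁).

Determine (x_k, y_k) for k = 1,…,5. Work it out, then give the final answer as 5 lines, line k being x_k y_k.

√459 = [21; 2,2,1,4,21,4,1,2,2,42, …], period ℓ=10 (even) → k=9
a_0=21:  p_0=21·1+0=21,  q_0=21·0+1=1
…
a_3=1:  p_3=1·107+43=150,  q_3=1·5+2=7
…
a_6=4:  p_6=4·14997+707=60695,  q_6=4·700+33=2833
a_7=1:  p_7=1·60695+14997=75692,  q_7=1·2833+700=3533
a_8=2:  p_8=2·75692+60695=212079,  q_8=2·3533+2833=9899
a_9=2:  p_9=2·212079+75692=499850,  q_9=2·9899+3533=23331
fundamental: x₁=499850, y₁=23331  (since 249850022500 − 459·544335561 = 1)
(x_2, y_2) = (499850·499850 + 459·23331·23331, 499850·23331 + 23331·499850) = (499700044999, 23324000700)
(x_3, y_3) = (499850·499700044999 + 459·23331·23324000700, 499850·23324000700 + 23331·499700044999) = (499550134985000450, 23317003499766669)
(x_4, y_4) = (499850·499550134985000450 + 459·23331·23317003499766669, 499850·23317003499766669 + 23331·499550134985000450) = (499400269944005249820001, 23310008398693414998600)
(x_5, y_5) = (499850·499400269944005249820001 + 459·23331·23310008398693414998600, 499850·23310008398693414998600 + 23331·499400269944005249820001) = (499250449862522498110069999250, 23303015396150489970600653331)

499850 23331
499700044999 23324000700
499550134985000450 23317003499766669
499400269944005249820001 23310008398693414998600
499250449862522498110069999250 23303015396150489970600653331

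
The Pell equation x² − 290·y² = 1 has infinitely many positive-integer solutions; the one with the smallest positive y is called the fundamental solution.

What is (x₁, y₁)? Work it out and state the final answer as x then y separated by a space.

√290 = [17; 34, …], period ℓ=1 (odd) → k=1
step 0: (17, 1)  from 17·(1,0) + (0,1)
step 1: (579, 34)  from 34·(17,1) + (1,0)
→ (579, 34).  Check: 579²=335241, 290·34²=335240, difference 1.

579 34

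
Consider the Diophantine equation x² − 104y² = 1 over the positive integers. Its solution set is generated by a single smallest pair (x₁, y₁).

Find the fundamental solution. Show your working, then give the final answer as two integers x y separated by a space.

51 5

√104 → a₀=10, period (5,20); ℓ=2 even so k=1
k=0  a_k=10  p_k/q_k = 10/1
k=1  a_k=5  p_k/q_k = 51/5
(x₁, y₁) = (51, 5);  51² − 104·5² = 1 ✓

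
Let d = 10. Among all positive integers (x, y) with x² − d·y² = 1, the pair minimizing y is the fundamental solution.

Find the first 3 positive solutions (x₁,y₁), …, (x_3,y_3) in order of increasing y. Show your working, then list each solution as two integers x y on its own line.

19 6
721 228
27379 8658

[3; 6] for √10; ℓ=1 ⇒ convergent index 1
i=0: a=3 ⇒ p=3, q=1
i=1: a=6 ⇒ p=19, q=6
fundamental: x₁=19, y₁=6  (since 361 − 10·36 = 1)
(x_2, y_2) = (19·19 + 10·6·6, 19·6 + 6·19) = (721, 228)
(x_3, y_3) = (19·721 + 10·6·228, 19·228 + 6·721) = (27379, 8658)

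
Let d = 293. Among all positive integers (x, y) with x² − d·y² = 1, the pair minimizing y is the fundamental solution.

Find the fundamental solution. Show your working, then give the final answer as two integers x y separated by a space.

[17; 8,1,1,8,34] for √293; ℓ=5 ⇒ convergent index 9
a_0=17:  p_0=17·1+0=17,  q_0=17·0+1=1
…
a_2=1:  p_2=1·137+17=154,  q_2=1·8+1=9
…
a_8=1:  p_8=1·764593+679914=1444507,  q_8=1·44668+39721=84389
a_9=8:  p_9=8·1444507+764593=12320649,  q_9=8·84389+44668=719780
→ (12320649, 719780).  Check: 12320649²=151798391781201, 293·719780²=151798391781200, difference 1.

12320649 719780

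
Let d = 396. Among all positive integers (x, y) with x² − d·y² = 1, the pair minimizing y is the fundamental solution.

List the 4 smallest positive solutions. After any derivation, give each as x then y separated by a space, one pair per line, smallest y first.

199 10
79201 3980
31521799 1584030
12545596801 630439960

[19; 1,8,1,38] for √396; ℓ=4 ⇒ convergent index 3
a_0=19:  p_0=19·1+0=19,  q_0=19·0+1=1
a_1=1:  p_1=1·19+1=20,  q_1=1·1+0=1
a_2=8:  p_2=8·20+19=179,  q_2=8·1+1=9
a_3=1:  p_3=1·179+20=199,  q_3=1·9+1=10
→ (199, 10).  Check: 199²=39601, 396·10²=39600, difference 1.
(x_2, y_2) = (199·199 + 396·10·10, 199·10 + 10·199) = (79201, 3980)
(x_3, y_3) = (199·79201 + 396·10·3980, 199·3980 + 10·79201) = (31521799, 1584030)
(x_4, y_4) = (199·31521799 + 396·10·1584030, 199·1584030 + 10·31521799) = (12545596801, 630439960)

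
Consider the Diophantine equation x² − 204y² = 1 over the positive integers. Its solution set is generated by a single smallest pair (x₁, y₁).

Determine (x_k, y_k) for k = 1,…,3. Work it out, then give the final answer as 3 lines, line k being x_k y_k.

4999 350
49980001 3499300
499700044999 34986001050

√204 → a₀=14, period (3,1,1,6,1,1,3,28); ℓ=8 even so k=7
a_0=14:  p_0=14·1+0=14,  q_0=14·0+1=1
a_1=3:  p_1=3·14+1=43,  q_1=3·1+0=3
a_2=1:  p_2=1·43+14=57,  q_2=1·3+1=4
a_3=1:  p_3=1·57+43=100,  q_3=1·4+3=7
a_4=6:  p_4=6·100+57=657,  q_4=6·7+4=46
a_5=1:  p_5=1·657+100=757,  q_5=1·46+7=53
a_6=1:  p_6=1·757+657=1414,  q_6=1·53+46=99
a_7=3:  p_7=3·1414+757=4999,  q_7=3·99+53=350
fundamental: x₁=4999, y₁=350  (since 24990001 − 204·122500 = 1)
k=2:  x_2 = 4999·4999+204·350·350 = 49980001,  y_2 = 4999·350+350·4999 = 3499300
k=3:  x_3 = 4999·49980001+204·350·3499300 = 499700044999,  y_3 = 4999·3499300+350·49980001 = 34986001050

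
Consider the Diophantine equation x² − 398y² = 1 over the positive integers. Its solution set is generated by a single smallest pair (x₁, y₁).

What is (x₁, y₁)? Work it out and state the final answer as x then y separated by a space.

399 20

d=398: √d = [19; 1,18,1,38] (ℓ=4, even), read p_3/q_3
a_0=19:  p_0=19·1+0=19,  q_0=19·0+1=1
…
a_2=18:  p_2=18·20+19=379,  q_2=18·1+1=19
a_3=1:  p_3=1·379+20=399,  q_3=1·19+1=20
fundamental: x₁=399, y₁=20  (since 159201 − 398·400 = 1)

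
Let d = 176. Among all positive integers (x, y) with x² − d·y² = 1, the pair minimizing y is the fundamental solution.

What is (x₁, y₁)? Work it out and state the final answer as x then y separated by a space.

199 15

d=176: √d = [13; 3,1,3,26] (ℓ=4, even), read p_3/q_3
step 0: (13, 1)  from 13·(1,0) + (0,1)
step 1: (40, 3)  from 3·(13,1) + (1,0)
step 2: (53, 4)  from 1·(40,3) + (13,1)
step 3: (199, 15)  from 3·(53,4) + (40,3)
→ (199, 15).  Check: 199²=39601, 176·15²=39600, difference 1.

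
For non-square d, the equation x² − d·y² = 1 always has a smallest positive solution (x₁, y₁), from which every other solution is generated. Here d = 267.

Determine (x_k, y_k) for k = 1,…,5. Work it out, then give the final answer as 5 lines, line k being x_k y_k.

2402 147
11539207 706188
55434348026 3392527005
266306596377697 16297699025832
1279336833564108362 78294142727569923

d=267: √d = [16; 2,1,15,1,2,32] (ℓ=6, even), read p_5/q_5
step 0: (16, 1)  from 16·(1,0) + (0,1)
…
step 2: (49, 3)  from 1·(33,2) + (16,1)
step 3: (768, 47)  from 15·(49,3) + (33,2)
step 4: (817, 50)  from 1·(768,47) + (49,3)
step 5: (2402, 147)  from 2·(817,50) + (768,47)
(x₁, y₁) = (2402, 147);  2402² − 267·147² = 1 ✓
(2402+147√267)^2 = 11539207 + 706188√267
(2402+147√267)^3 = 55434348026 + 3392527005√267
(2402+147√267)^4 = 266306596377697 + 16297699025832√267
(2402+147√267)^5 = 1279336833564108362 + 78294142727569923√267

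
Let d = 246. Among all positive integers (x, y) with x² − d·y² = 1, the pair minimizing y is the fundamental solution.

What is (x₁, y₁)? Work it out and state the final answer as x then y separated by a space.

d=246: √d = [15; 1,2,5,1,14,1,5,2,1,30] (ℓ=10, even), read p_9/q_9
step 0: (15, 1)  from 15·(1,0) + (0,1)
…
step 4: (298, 19)  from 1·(251,16) + (47,3)
step 5: (4423, 282)  from 14·(298,19) + (251,16)
…
step 8: (60777, 3875)  from 2·(28028,1787) + (4721,301)
step 9: (88805, 5662)  from 1·(60777,3875) + (28028,1787)
(x₁, y₁) = (88805, 5662);  88805² − 246·5662² = 1 ✓

88805 5662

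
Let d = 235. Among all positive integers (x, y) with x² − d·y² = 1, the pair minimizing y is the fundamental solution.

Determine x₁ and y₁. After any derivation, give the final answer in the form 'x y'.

46 3

d=235: √d = [15; 3,30] (ℓ=2, even), read p_1/q_1
step 0: (15, 1)  from 15·(1,0) + (0,1)
step 1: (46, 3)  from 3·(15,1) + (1,0)
(x₁, y₁) = (46, 3);  46² − 235·3² = 1 ✓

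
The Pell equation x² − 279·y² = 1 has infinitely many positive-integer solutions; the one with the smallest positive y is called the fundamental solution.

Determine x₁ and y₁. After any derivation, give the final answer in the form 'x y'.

1520 91

√279 = [16; 1,2,2,1,2,2,1,32, …], period ℓ=8 (even) → k=7
i=0: a=16 ⇒ p=16, q=1
i=1: a=1 ⇒ p=17, q=1
…
i=3: a=2 ⇒ p=117, q=7
i=4: a=1 ⇒ p=167, q=10
i=5: a=2 ⇒ p=451, q=27
i=6: a=2 ⇒ p=1069, q=64
i=7: a=1 ⇒ p=1520, q=91
(x₁, y₁) = (1520, 91);  1520² − 279·91² = 1 ✓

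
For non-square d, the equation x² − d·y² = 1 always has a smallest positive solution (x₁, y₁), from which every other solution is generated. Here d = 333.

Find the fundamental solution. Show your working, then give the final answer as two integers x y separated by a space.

√333 → a₀=18, period (4,36); ℓ=2 even so k=1
a_0=18:  p_0=18·1+0=18,  q_0=18·0+1=1
a_1=4:  p_1=4·18+1=73,  q_1=4·1+0=4
(x₁, y₁) = (73, 4);  73² − 333·4² = 1 ✓

73 4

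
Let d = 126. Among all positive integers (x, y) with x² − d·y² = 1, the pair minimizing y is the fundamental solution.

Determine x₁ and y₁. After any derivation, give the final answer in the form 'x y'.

d=126: √d = [11; 4,2,4,22] (ℓ=4, even), read p_3/q_3
k=0  a_k=11  p_k/q_k = 11/1
…
k=2  a_k=2  p_k/q_k = 101/9
k=3  a_k=4  p_k/q_k = 449/40
(x₁, y₁) = (449, 40);  449² − 126·40² = 1 ✓

449 40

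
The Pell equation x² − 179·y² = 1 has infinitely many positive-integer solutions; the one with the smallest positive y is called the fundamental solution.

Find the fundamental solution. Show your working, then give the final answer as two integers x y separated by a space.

d=179: √d = [13; 2,1,1,1,3,…,1,2,26] (ℓ=14, even), read p_13/q_13
step 0: (13, 1)  from 13·(1,0) + (0,1)
step 1: (27, 2)  from 2·(13,1) + (1,0)
step 2: (40, 3)  from 1·(27,2) + (13,1)
step 3: (67, 5)  from 1·(40,3) + (27,2)
step 4: (107, 8)  from 1·(67,5) + (40,3)
step 5: (388, 29)  from 3·(107,8) + (67,5)
step 6: (2047, 153)  from 5·(388,29) + (107,8)
…
step 8: (137042, 10243)  from 5·(26999,2018) + (2047,153)
step 9: (438125, 32747)  from 3·(137042,10243) + (26999,2018)
…
step 12: (1588459, 118727)  from 1·(1013292,75737) + (575167,42990)
step 13: (4190210, 313191)  from 2·(1588459,118727) + (1013292,75737)
(x₁, y₁) = (4190210, 313191);  4190210² − 179·313191² = 1 ✓

4190210 313191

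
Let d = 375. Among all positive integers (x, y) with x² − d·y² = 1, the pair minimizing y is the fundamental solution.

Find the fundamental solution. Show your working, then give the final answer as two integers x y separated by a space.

15124 781

d=375: √d = [19; 2,1,2,1,5,1,2,1,2,38] (ℓ=10, even), read p_9/q_9
k=0  a_k=19  p_k/q_k = 19/1
…
k=5  a_k=5  p_k/q_k = 1220/63
k=6  a_k=1  p_k/q_k = 1433/74
…
k=8  a_k=1  p_k/q_k = 5519/285
k=9  a_k=2  p_k/q_k = 15124/781
fundamental: x₁=15124, y₁=781  (since 228735376 − 375·609961 = 1)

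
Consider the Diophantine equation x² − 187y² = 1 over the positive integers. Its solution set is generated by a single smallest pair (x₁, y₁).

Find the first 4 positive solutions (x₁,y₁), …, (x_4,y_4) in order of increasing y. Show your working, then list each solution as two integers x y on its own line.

[13; 1,2,13,2,1,26] for √187; ℓ=6 ⇒ convergent index 5
a_0=13:  p_0=13·1+0=13,  q_0=13·0+1=1
a_1=1:  p_1=1·13+1=14,  q_1=1·1+0=1
…
a_3=13:  p_3=13·41+14=547,  q_3=13·3+1=40
a_4=2:  p_4=2·547+41=1135,  q_4=2·40+3=83
a_5=1:  p_5=1·1135+547=1682,  q_5=1·83+40=123
→ (1682, 123).  Check: 1682²=2829124, 187·123²=2829123, difference 1.
k=2:  x_2 = 1682·1682+187·123·123 = 5658247,  y_2 = 1682·123+123·1682 = 413772
k=3:  x_3 = 1682·5658247+187·123·413772 = 19034341226,  y_3 = 1682·413772+123·5658247 = 1391928885
k=4:  x_4 = 1682·19034341226+187·123·1391928885 = 64031518226017,  y_4 = 1682·1391928885+123·19034341226 = 4682448355368

1682 123
5658247 413772
19034341226 1391928885
64031518226017 4682448355368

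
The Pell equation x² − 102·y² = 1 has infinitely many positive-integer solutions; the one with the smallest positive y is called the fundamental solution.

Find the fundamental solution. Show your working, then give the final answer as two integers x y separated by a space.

101 10

[10; 10,20] for √102; ℓ=2 ⇒ convergent index 1
a_0=10:  p_0=10·1+0=10,  q_0=10·0+1=1
a_1=10:  p_1=10·10+1=101,  q_1=10·1+0=10
fundamental: x₁=101, y₁=10  (since 10201 − 102·100 = 1)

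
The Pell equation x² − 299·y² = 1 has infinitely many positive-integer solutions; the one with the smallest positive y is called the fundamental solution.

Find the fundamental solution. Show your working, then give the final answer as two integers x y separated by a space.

415 24

d=299: √d = [17; 3,2,3,34] (ℓ=4, even), read p_3/q_3
i=0: a=17 ⇒ p=17, q=1
i=1: a=3 ⇒ p=52, q=3
i=2: a=2 ⇒ p=121, q=7
i=3: a=3 ⇒ p=415, q=24
→ (415, 24).  Check: 415²=172225, 299·24²=172224, difference 1.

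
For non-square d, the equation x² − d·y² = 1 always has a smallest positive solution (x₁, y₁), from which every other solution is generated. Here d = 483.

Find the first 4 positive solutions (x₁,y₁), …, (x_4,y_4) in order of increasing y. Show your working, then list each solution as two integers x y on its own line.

√483 = [21; 1,42, …], period ℓ=2 (even) → k=1
a_0=21:  p_0=21·1+0=21,  q_0=21·0+1=1
a_1=1:  p_1=1·21+1=22,  q_1=1·1+0=1
fundamental: x₁=22, y₁=1  (since 484 − 483·1 = 1)
k=2:  x_2 = 22·22+483·1·1 = 967,  y_2 = 22·1+1·22 = 44
k=3:  x_3 = 22·967+483·1·44 = 42526,  y_3 = 22·44+1·967 = 1935
k=4:  x_4 = 22·42526+483·1·1935 = 1870177,  y_4 = 22·1935+1·42526 = 85096

22 1
967 44
42526 1935
1870177 85096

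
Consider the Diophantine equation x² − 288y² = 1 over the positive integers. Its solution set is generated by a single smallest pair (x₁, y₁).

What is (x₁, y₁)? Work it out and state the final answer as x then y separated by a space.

√288 → a₀=16, period (1,32); ℓ=2 even so k=1
i=0: a=16 ⇒ p=16, q=1
i=1: a=1 ⇒ p=17, q=1
→ (17, 1).  Check: 17²=289, 288·1²=288, difference 1.

17 1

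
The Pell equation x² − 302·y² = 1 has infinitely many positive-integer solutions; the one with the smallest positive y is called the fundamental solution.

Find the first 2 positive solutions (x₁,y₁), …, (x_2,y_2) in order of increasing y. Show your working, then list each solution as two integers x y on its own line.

4276623 246092
36579008568257 2104885414632

[17; 2,1,1,1,4,…,1,2,34] for √302; ℓ=16 ⇒ convergent index 15
a_0=17:  p_0=17·1+0=17,  q_0=17·0+1=1
a_1=2:  p_1=2·17+1=35,  q_1=2·1+0=2
a_2=1:  p_2=1·35+17=52,  q_2=1·2+1=3
…
a_5=4:  p_5=4·139+87=643,  q_5=4·8+5=37
a_6=2:  p_6=2·643+139=1425,  q_6=2·37+8=82
a_7=1:  p_7=1·1425+643=2068,  q_7=1·82+37=119
a_8=16:  p_8=16·2068+1425=34513,  q_8=16·119+82=1986
a_9=1:  p_9=1·34513+2068=36581,  q_9=1·1986+119=2105
a_10=2:  p_10=2·36581+34513=107675,  q_10=2·2105+1986=6196
a_11=4:  p_11=4·107675+36581=467281,  q_11=4·6196+2105=26889
a_12=1:  p_12=1·467281+107675=574956,  q_12=1·26889+6196=33085
a_13=1:  p_13=1·574956+467281=1042237,  q_13=1·33085+26889=59974
a_14=1:  p_14=1·1042237+574956=1617193,  q_14=1·59974+33085=93059
a_15=2:  p_15=2·1617193+1042237=4276623,  q_15=2·93059+59974=246092
fundamental: x₁=4276623, y₁=246092  (since 18289504284129 − 302·60561272464 = 1)
(x_2, y_2) = (4276623·4276623 + 302·246092·246092, 4276623·246092 + 246092·4276623) = (36579008568257, 2104885414632)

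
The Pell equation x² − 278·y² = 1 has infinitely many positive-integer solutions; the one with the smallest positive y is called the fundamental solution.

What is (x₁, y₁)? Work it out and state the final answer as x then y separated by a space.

2501 150

√278 = [16; 1,2,16,2,1,32, …], period ℓ=6 (even) → k=5
i=0: a=16 ⇒ p=16, q=1
…
i=2: a=2 ⇒ p=50, q=3
i=3: a=16 ⇒ p=817, q=49
i=4: a=2 ⇒ p=1684, q=101
i=5: a=1 ⇒ p=2501, q=150
→ (2501, 150).  Check: 2501²=6255001, 278·150²=6255000, difference 1.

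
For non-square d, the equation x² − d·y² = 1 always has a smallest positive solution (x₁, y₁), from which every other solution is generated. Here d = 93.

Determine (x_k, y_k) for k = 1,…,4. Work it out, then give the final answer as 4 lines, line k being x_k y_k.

12151 1260
295293601 30620520
7176225079351 744139875780
174396621583094401 18084087230585040

d=93: √d = [9; 1,1,1,4,6,4,1,1,1,18] (ℓ=10, even), read p_9/q_9
k=0  a_k=9  p_k/q_k = 9/1
…
k=2  a_k=1  p_k/q_k = 19/2
k=3  a_k=1  p_k/q_k = 29/3
…
k=5  a_k=6  p_k/q_k = 839/87
…
k=8  a_k=1  p_k/q_k = 7821/811
k=9  a_k=1  p_k/q_k = 12151/1260
→ (12151, 1260).  Check: 12151²=147646801, 93·1260²=147646800, difference 1.
k=2:  x_2 = 12151·12151+93·1260·1260 = 295293601,  y_2 = 12151·1260+1260·12151 = 30620520
k=3:  x_3 = 12151·295293601+93·1260·30620520 = 7176225079351,  y_3 = 12151·30620520+1260·295293601 = 744139875780
k=4:  x_4 = 12151·7176225079351+93·1260·744139875780 = 174396621583094401,  y_4 = 12151·744139875780+1260·7176225079351 = 18084087230585040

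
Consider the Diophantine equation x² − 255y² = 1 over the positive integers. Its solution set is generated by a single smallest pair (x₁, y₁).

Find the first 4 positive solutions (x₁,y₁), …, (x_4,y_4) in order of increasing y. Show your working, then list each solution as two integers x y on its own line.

[15; 1,30] for √255; ℓ=2 ⇒ convergent index 1
a_0=15:  p_0=15·1+0=15,  q_0=15·0+1=1
a_1=1:  p_1=1·15+1=16,  q_1=1·1+0=1
(x₁, y₁) = (16, 1);  16² − 255·1² = 1 ✓
(x_2, y_2) = (16·16 + 255·1·1, 16·1 + 1·16) = (511, 32)
(x_3, y_3) = (16·511 + 255·1·32, 16·32 + 1·511) = (16336, 1023)
(x_4, y_4) = (16·16336 + 255·1·1023, 16·1023 + 1·16336) = (522241, 32704)

16 1
511 32
16336 1023
522241 32704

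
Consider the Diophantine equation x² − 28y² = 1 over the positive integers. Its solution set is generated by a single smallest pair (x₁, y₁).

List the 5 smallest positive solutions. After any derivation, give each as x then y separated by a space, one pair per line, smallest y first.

127 24
32257 6096
8193151 1548360
2081028097 393277344
528572943487 99890897016

d=28: √d = [5; 3,2,3,10] (ℓ=4, even), read p_3/q_3
i=0: a=5 ⇒ p=5, q=1
…
i=2: a=2 ⇒ p=37, q=7
i=3: a=3 ⇒ p=127, q=24
fundamental: x₁=127, y₁=24  (since 16129 − 28·576 = 1)
k=2:  x_2 = 127·127+28·24·24 = 32257,  y_2 = 127·24+24·127 = 6096
k=3:  x_3 = 127·32257+28·24·6096 = 8193151,  y_3 = 127·6096+24·32257 = 1548360
k=4:  x_4 = 127·8193151+28·24·1548360 = 2081028097,  y_4 = 127·1548360+24·8193151 = 393277344
k=5:  x_5 = 127·2081028097+28·24·393277344 = 528572943487,  y_5 = 127·393277344+24·2081028097 = 99890897016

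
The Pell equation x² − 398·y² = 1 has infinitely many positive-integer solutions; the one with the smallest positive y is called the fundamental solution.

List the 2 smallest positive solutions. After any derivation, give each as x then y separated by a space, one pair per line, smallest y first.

399 20
318401 15960

d=398: √d = [19; 1,18,1,38] (ℓ=4, even), read p_3/q_3
a_0=19:  p_0=19·1+0=19,  q_0=19·0+1=1
…
a_2=18:  p_2=18·20+19=379,  q_2=18·1+1=19
a_3=1:  p_3=1·379+20=399,  q_3=1·19+1=20
fundamental: x₁=399, y₁=20  (since 159201 − 398·400 = 1)
n=2: (399,20)∘(399,20) = (399·399+398·20·20, 399·20+20·399) = (318401,15960)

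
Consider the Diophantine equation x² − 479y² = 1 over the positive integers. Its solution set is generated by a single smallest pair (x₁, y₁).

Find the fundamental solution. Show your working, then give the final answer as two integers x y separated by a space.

2989440 136591

√479 → a₀=21, period (1,7,1,3,2,21,2,3,1,7,1,42); ℓ=12 even so k=11
a_0=21:  p_0=21·1+0=21,  q_0=21·0+1=1
…
a_2=7:  p_2=7·22+21=175,  q_2=7·1+1=8
a_3=1:  p_3=1·175+22=197,  q_3=1·8+1=9
…
a_9=1:  p_9=1·264712+75879=340591,  q_9=1·12095+3467=15562
a_10=7:  p_10=7·340591+264712=2648849,  q_10=7·15562+12095=121029
a_11=1:  p_11=1·2648849+340591=2989440,  q_11=1·121029+15562=136591
fundamental: x₁=2989440, y₁=136591  (since 8936751513600 − 479·18657101281 = 1)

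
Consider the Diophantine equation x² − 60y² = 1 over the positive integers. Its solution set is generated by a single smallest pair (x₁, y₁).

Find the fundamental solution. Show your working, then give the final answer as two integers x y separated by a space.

[7; 1,2,1,14] for √60; ℓ=4 ⇒ convergent index 3
k=0  a_k=7  p_k/q_k = 7/1
…
k=2  a_k=2  p_k/q_k = 23/3
k=3  a_k=1  p_k/q_k = 31/4
→ (31, 4).  Check: 31²=961, 60·4²=960, difference 1.

31 4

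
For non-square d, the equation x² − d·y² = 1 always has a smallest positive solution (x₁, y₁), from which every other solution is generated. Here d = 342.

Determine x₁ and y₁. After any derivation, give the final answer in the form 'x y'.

37 2

√342 → a₀=18, period (2,36); ℓ=2 even so k=1
k=0  a_k=18  p_k/q_k = 18/1
k=1  a_k=2  p_k/q_k = 37/2
→ (37, 2).  Check: 37²=1369, 342·2²=1368, difference 1.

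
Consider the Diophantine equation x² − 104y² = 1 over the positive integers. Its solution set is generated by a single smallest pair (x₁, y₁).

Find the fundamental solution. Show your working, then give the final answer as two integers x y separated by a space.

51 5

d=104: √d = [10; 5,20] (ℓ=2, even), read p_1/q_1
k=0  a_k=10  p_k/q_k = 10/1
k=1  a_k=5  p_k/q_k = 51/5
(x₁, y₁) = (51, 5);  51² − 104·5² = 1 ✓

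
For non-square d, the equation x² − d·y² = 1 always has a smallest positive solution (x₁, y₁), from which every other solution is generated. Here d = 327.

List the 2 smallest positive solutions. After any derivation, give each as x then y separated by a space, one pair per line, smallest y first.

√327 → a₀=18, period (12,36); ℓ=2 even so k=1
i=0: a=18 ⇒ p=18, q=1
i=1: a=12 ⇒ p=217, q=12
(x₁, y₁) = (217, 12);  217² − 327·12² = 1 ✓
(217+12√327)^2 = 94177 + 5208√327

217 12
94177 5208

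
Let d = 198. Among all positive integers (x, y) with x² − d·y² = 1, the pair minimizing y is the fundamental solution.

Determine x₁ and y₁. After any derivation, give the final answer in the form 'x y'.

√198 = [14; 14,28, …], period ℓ=2 (even) → k=1
a_0=14:  p_0=14·1+0=14,  q_0=14·0+1=1
a_1=14:  p_1=14·14+1=197,  q_1=14·1+0=14
→ (197, 14).  Check: 197²=38809, 198·14²=38808, difference 1.

197 14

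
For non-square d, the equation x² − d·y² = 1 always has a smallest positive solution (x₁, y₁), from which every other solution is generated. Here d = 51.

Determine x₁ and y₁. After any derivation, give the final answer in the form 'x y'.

d=51: √d = [7; 7,14] (ℓ=2, even), read p_1/q_1
a_0=7:  p_0=7·1+0=7,  q_0=7·0+1=1
a_1=7:  p_1=7·7+1=50,  q_1=7·1+0=7
→ (50, 7).  Check: 50²=2500, 51·7²=2499, difference 1.

50 7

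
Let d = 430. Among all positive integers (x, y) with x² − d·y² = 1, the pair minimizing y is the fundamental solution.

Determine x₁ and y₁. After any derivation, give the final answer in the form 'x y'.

2862251 138030

d=430: √d = [20; 1,2,1,3,1,…,2,1,40] (ℓ=14, even), read p_13/q_13
k=0  a_k=20  p_k/q_k = 20/1
k=1  a_k=1  p_k/q_k = 21/1
k=2  a_k=2  p_k/q_k = 62/3
k=3  a_k=1  p_k/q_k = 83/4
k=4  a_k=3  p_k/q_k = 311/15
k=5  a_k=1  p_k/q_k = 394/19
k=6  a_k=6  p_k/q_k = 2675/129
k=7  a_k=8  p_k/q_k = 21794/1051
k=8  a_k=6  p_k/q_k = 133439/6435
…
k=11  a_k=1  p_k/q_k = 754371/36379
k=12  a_k=2  p_k/q_k = 2107880/101651
k=13  a_k=1  p_k/q_k = 2862251/138030
(x₁, y₁) = (2862251, 138030);  2862251² − 430·138030² = 1 ✓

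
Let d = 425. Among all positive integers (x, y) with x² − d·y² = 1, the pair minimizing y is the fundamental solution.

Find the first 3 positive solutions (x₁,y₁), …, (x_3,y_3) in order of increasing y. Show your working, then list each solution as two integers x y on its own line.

143649 6968
41270070401 2001892464
11856808685922849 575139701115304

[20; 1,1,1,1,1,1,40] for √425; ℓ=7 ⇒ convergent index 13
a_0=20:  p_0=20·1+0=20,  q_0=20·0+1=1
…
a_2=1:  p_2=1·21+20=41,  q_2=1·1+1=2
…
a_5=1:  p_5=1·103+62=165,  q_5=1·5+3=8
a_6=1:  p_6=1·165+103=268,  q_6=1·8+5=13
…
a_11=1:  p_11=1·33191+22038=55229,  q_11=1·1610+1069=2679
a_12=1:  p_12=1·55229+33191=88420,  q_12=1·2679+1610=4289
a_13=1:  p_13=1·88420+55229=143649,  q_13=1·4289+2679=6968
fundamental: x₁=143649, y₁=6968  (since 20635035201 − 425·48553024 = 1)
(x_2, y_2) = (143649·143649 + 425·6968·6968, 143649·6968 + 6968·143649) = (41270070401, 2001892464)
(x_3, y_3) = (143649·41270070401 + 425·6968·2001892464, 143649·2001892464 + 6968·41270070401) = (11856808685922849, 575139701115304)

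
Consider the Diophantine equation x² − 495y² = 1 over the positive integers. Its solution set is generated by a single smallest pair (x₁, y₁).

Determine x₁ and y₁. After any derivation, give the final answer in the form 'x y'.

89 4

d=495: √d = [22; 4,44] (ℓ=2, even), read p_1/q_1
a_0=22:  p_0=22·1+0=22,  q_0=22·0+1=1
a_1=4:  p_1=4·22+1=89,  q_1=4·1+0=4
→ (89, 4).  Check: 89²=7921, 495·4²=7920, difference 1.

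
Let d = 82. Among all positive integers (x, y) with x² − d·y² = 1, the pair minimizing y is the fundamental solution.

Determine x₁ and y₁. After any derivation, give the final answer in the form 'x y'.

√82 = [9; 18, …], period ℓ=1 (odd) → k=1
a_0=9:  p_0=9·1+0=9,  q_0=9·0+1=1
a_1=18:  p_1=18·9+1=163,  q_1=18·1+0=18
fundamental: x₁=163, y₁=18  (since 26569 − 82·324 = 1)

163 18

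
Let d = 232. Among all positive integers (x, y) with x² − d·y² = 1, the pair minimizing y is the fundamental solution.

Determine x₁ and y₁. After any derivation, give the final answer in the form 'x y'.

19603 1287

d=232: √d = [15; 4,3,7,3,4,30] (ℓ=6, even), read p_5/q_5
i=0: a=15 ⇒ p=15, q=1
…
i=3: a=7 ⇒ p=1447, q=95
i=4: a=3 ⇒ p=4539, q=298
i=5: a=4 ⇒ p=19603, q=1287
fundamental: x₁=19603, y₁=1287  (since 384277609 − 232·1656369 = 1)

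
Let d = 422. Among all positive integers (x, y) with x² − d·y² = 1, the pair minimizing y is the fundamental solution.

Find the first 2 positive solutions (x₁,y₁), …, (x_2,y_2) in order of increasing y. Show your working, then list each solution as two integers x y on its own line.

7022501 341850
98631040590001 4801283933700

d=422: √d = [20; 1,1,5,2,1,…,1,1,40] (ℓ=14, even), read p_13/q_13
i=0: a=20 ⇒ p=20, q=1
i=1: a=1 ⇒ p=21, q=1
…
i=3: a=5 ⇒ p=226, q=11
…
i=6: a=3 ⇒ p=2650, q=129
…
i=8: a=3 ⇒ p=163807, q=7974
i=9: a=1 ⇒ p=217526, q=10589
…
i=12: a=1 ⇒ p=3810680, q=185501
i=13: a=1 ⇒ p=7022501, q=341850
(x₁, y₁) = (7022501, 341850);  7022501² − 422·341850² = 1 ✓
k=2:  x_2 = 7022501·7022501+422·341850·341850 = 98631040590001,  y_2 = 7022501·341850+341850·7022501 = 4801283933700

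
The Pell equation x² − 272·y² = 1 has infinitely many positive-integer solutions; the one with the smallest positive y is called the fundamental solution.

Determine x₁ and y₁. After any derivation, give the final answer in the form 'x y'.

33 2

[16; 2,32] for √272; ℓ=2 ⇒ convergent index 1
a_0=16:  p_0=16·1+0=16,  q_0=16·0+1=1
a_1=2:  p_1=2·16+1=33,  q_1=2·1+0=2
→ (33, 2).  Check: 33²=1089, 272·2²=1088, difference 1.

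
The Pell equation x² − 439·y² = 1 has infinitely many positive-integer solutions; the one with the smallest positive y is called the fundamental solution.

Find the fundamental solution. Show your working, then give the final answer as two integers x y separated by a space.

[20; 1,19,1,40] for √439; ℓ=4 ⇒ convergent index 3
i=0: a=20 ⇒ p=20, q=1
i=1: a=1 ⇒ p=21, q=1
i=2: a=19 ⇒ p=419, q=20
i=3: a=1 ⇒ p=440, q=21
(x₁, y₁) = (440, 21);  440² − 439·21² = 1 ✓

440 21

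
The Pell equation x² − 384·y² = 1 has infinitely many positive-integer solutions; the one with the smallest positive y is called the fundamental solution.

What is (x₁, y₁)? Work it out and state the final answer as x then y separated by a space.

4801 245

[19; 1,1,2,9,2,1,1,38] for √384; ℓ=8 ⇒ convergent index 7
a_0=19:  p_0=19·1+0=19,  q_0=19·0+1=1
a_1=1:  p_1=1·19+1=20,  q_1=1·1+0=1
a_2=1:  p_2=1·20+19=39,  q_2=1·1+1=2
a_3=2:  p_3=2·39+20=98,  q_3=2·2+1=5
a_4=9:  p_4=9·98+39=921,  q_4=9·5+2=47
…
a_6=1:  p_6=1·1940+921=2861,  q_6=1·99+47=146
a_7=1:  p_7=1·2861+1940=4801,  q_7=1·146+99=245
→ (4801, 245).  Check: 4801²=23049601, 384·245²=23049600, difference 1.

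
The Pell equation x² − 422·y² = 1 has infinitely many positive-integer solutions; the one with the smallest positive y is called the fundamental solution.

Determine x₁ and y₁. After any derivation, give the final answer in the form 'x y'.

√422 = [20; 1,1,5,2,1,…,1,1,40, …], period ℓ=14 (even) → k=13
step 0: (20, 1)  from 20·(1,0) + (0,1)
…
step 3: (226, 11)  from 5·(41,2) + (21,1)
step 4: (493, 24)  from 2·(226,11) + (41,2)
…
step 8: (163807, 7974)  from 3·(53719,2615) + (2650,129)
…
step 12: (3810680, 185501)  from 1·(3211821,156349) + (598859,29152)
step 13: (7022501, 341850)  from 1·(3810680,185501) + (3211821,156349)
(x₁, y₁) = (7022501, 341850);  7022501² − 422·341850² = 1 ✓

7022501 341850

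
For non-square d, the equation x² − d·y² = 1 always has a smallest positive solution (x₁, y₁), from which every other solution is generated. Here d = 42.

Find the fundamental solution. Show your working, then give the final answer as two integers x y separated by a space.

[6; 2,12] for √42; ℓ=2 ⇒ convergent index 1
step 0: (6, 1)  from 6·(1,0) + (0,1)
step 1: (13, 2)  from 2·(6,1) + (1,0)
(x₁, y₁) = (13, 2);  13² − 42·2² = 1 ✓

13 2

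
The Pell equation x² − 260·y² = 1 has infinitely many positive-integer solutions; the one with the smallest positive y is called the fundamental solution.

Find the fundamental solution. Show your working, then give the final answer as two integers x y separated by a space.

129 8

√260 = [16; 8,32, …], period ℓ=2 (even) → k=1
step 0: (16, 1)  from 16·(1,0) + (0,1)
step 1: (129, 8)  from 8·(16,1) + (1,0)
(x₁, y₁) = (129, 8);  129² − 260·8² = 1 ✓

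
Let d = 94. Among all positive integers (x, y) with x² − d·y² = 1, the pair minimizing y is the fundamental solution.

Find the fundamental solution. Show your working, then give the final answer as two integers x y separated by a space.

2143295 221064

√94 → a₀=9, period (1,2,3,1,1,…,2,1,18); ℓ=16 even so k=15
k=0  a_k=9  p_k/q_k = 9/1
k=1  a_k=1  p_k/q_k = 10/1
k=2  a_k=2  p_k/q_k = 29/3
k=3  a_k=3  p_k/q_k = 97/10
k=4  a_k=1  p_k/q_k = 126/13
…
k=7  a_k=1  p_k/q_k = 1464/151
…
k=9  a_k=1  p_k/q_k = 14417/1487
…
k=13  a_k=3  p_k/q_k = 652934/67345
k=14  a_k=2  p_k/q_k = 1490361/153719
k=15  a_k=1  p_k/q_k = 2143295/221064
fundamental: x₁=2143295, y₁=221064  (since 4593713457025 − 94·48869292096 = 1)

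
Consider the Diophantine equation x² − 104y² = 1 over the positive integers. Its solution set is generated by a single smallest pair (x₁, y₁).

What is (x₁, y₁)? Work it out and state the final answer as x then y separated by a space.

51 5

√104 → a₀=10, period (5,20); ℓ=2 even so k=1
step 0: (10, 1)  from 10·(1,0) + (0,1)
step 1: (51, 5)  from 5·(10,1) + (1,0)
→ (51, 5).  Check: 51²=2601, 104·5²=2600, difference 1.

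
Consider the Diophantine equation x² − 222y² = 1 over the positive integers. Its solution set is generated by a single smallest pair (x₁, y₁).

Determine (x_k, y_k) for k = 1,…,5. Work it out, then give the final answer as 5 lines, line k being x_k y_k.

149 10
44401 2980
13231349 888030
3942897601 264629960
1174970253749 78858840050

d=222: √d = [14; 1,8,1,28] (ℓ=4, even), read p_3/q_3
step 0: (14, 1)  from 14·(1,0) + (0,1)
step 1: (15, 1)  from 1·(14,1) + (1,0)
step 2: (134, 9)  from 8·(15,1) + (14,1)
step 3: (149, 10)  from 1·(134,9) + (15,1)
→ (149, 10).  Check: 149²=22201, 222·10²=22200, difference 1.
(x_2, y_2) = (149·149 + 222·10·10, 149·10 + 10·149) = (44401, 2980)
(x_3, y_3) = (149·44401 + 222·10·2980, 149·2980 + 10·44401) = (13231349, 888030)
(x_4, y_4) = (149·13231349 + 222·10·888030, 149·888030 + 10·13231349) = (3942897601, 264629960)
(x_5, y_5) = (149·3942897601 + 222·10·264629960, 149·264629960 + 10·3942897601) = (1174970253749, 78858840050)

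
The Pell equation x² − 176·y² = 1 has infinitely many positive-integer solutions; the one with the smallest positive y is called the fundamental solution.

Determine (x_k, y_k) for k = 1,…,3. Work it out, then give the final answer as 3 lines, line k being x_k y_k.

199 15
79201 5970
31521799 2376045

d=176: √d = [13; 3,1,3,26] (ℓ=4, even), read p_3/q_3
k=0  a_k=13  p_k/q_k = 13/1
…
k=2  a_k=1  p_k/q_k = 53/4
k=3  a_k=3  p_k/q_k = 199/15
→ (199, 15).  Check: 199²=39601, 176·15²=39600, difference 1.
n=2: (199,15)∘(199,15) = (199·199+176·15·15, 199·15+15·199) = (79201,5970)
n=3: (79201,5970)∘(199,15) = (199·79201+176·15·5970, 199·5970+15·79201) = (31521799,2376045)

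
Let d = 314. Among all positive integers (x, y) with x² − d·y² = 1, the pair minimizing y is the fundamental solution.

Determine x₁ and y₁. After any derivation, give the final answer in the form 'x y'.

392499 22150

d=314: √d = [17; 1,2,1,1,2,1,34] (ℓ=7, odd), read p_13/q_13
i=0: a=17 ⇒ p=17, q=1
i=1: a=1 ⇒ p=18, q=1
…
i=12: a=2 ⇒ p=282617, q=15949
i=13: a=1 ⇒ p=392499, q=22150
(x₁, y₁) = (392499, 22150);  392499² − 314·22150² = 1 ✓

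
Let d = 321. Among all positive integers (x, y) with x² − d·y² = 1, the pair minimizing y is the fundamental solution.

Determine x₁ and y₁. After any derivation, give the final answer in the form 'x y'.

215 12

√321 → a₀=17, period (1,10,1,34); ℓ=4 even so k=3
step 0: (17, 1)  from 17·(1,0) + (0,1)
…
step 2: (197, 11)  from 10·(18,1) + (17,1)
step 3: (215, 12)  from 1·(197,11) + (18,1)
(x₁, y₁) = (215, 12);  215² − 321·12² = 1 ✓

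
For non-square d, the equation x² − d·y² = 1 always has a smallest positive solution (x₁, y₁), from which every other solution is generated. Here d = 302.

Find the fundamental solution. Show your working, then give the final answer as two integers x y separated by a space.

4276623 246092

d=302: √d = [17; 2,1,1,1,4,…,1,2,34] (ℓ=16, even), read p_15/q_15
k=0  a_k=17  p_k/q_k = 17/1
k=1  a_k=2  p_k/q_k = 35/2
k=2  a_k=1  p_k/q_k = 52/3
…
k=7  a_k=1  p_k/q_k = 2068/119
…
k=14  a_k=1  p_k/q_k = 1617193/93059
k=15  a_k=2  p_k/q_k = 4276623/246092
→ (4276623, 246092).  Check: 4276623²=18289504284129, 302·246092²=18289504284128, difference 1.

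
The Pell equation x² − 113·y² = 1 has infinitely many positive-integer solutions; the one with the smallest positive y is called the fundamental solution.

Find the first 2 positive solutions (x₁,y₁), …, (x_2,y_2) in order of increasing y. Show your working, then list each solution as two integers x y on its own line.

1204353 113296
2900932297217 272896754976

√113 → a₀=10, period (1,1,1,2,2,1,1,1,20); ℓ=9 odd so k=17
step 0: (10, 1)  from 10·(1,0) + (0,1)
step 1: (11, 1)  from 1·(10,1) + (1,0)
…
step 3: (32, 3)  from 1·(21,2) + (11,1)
step 4: (85, 8)  from 2·(32,3) + (21,2)
step 5: (202, 19)  from 2·(85,8) + (32,3)
…
step 7: (489, 46)  from 1·(287,27) + (202,19)
…
step 9: (16009, 1506)  from 20·(776,73) + (489,46)
…
step 14: (313483, 29490)  from 2·(131952,12413) + (49579,4664)
…
step 16: (758918, 71393)  from 1·(445435,41903) + (313483,29490)
step 17: (1204353, 113296)  from 1·(758918,71393) + (445435,41903)
(x₁, y₁) = (1204353, 113296);  1204353² − 113·113296² = 1 ✓
(x_2, y_2) = (1204353·1204353 + 113·113296·113296, 1204353·113296 + 113296·1204353) = (2900932297217, 272896754976)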